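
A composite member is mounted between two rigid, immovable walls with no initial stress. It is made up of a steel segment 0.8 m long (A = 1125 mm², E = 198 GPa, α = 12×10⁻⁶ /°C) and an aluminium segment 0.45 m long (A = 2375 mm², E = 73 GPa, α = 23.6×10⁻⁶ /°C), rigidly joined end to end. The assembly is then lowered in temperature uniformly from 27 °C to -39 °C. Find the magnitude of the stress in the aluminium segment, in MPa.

σ ≈ 90.8 MPa (tensile)

With the walls removed the bar would change length by δ_free = Σ αᵢΔT Lᵢ = 12×10⁻⁶×66×800 + 23.6×10⁻⁶×66×450 = 1.335 mm.
The rigid supports impose zero overall length change; the single axial force P common to all segments must satisfy P Σ Lᵢ/(AᵢEᵢ) = δ_free.
The series flexibility is Σ Lᵢ/(AᵢEᵢ) = 800/(1125×198×10³) + 450/(2375×73×10³) = 6.187×10⁻⁶ mm/N.
P = 1.335 / 6.187×10⁻⁶ = 215700 N = 215.7 kN, tensile.
σ_{aluminium} = P / A = 215700 / 2375 = 90.82 MPa.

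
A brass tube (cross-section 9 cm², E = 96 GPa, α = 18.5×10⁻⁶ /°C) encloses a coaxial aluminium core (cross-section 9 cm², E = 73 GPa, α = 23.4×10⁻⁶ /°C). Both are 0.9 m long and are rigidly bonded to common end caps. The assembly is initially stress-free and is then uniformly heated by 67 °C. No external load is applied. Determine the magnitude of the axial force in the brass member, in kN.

The aluminium has the larger α, so on heating it would change length more than the brass if both were free. The rigid plates force a common final length, so the aluminium is put into compression and the brass into tension, with equal and opposite forces P (no external load).
Equating the net (thermal + elastic) strains gives |α₁ − α₂|·ΔT = P·[1/(A₁E₁) + 1/(A₂E₂)].
|α₁ − α₂|·ΔT = 4.9×10⁻⁶ × 67 = 0.0003283.
1/(A₁E₁) + 1/(A₂E₂) = 1/(900×96×10³) + 1/(900×73×10³) = 2.679×10⁻⁸ N⁻¹.
P = 0.0003283 / 2.679×10⁻⁸ = 12250 N = 12.25 kN.

P ≈ 12.3 kN (tensile in the brass)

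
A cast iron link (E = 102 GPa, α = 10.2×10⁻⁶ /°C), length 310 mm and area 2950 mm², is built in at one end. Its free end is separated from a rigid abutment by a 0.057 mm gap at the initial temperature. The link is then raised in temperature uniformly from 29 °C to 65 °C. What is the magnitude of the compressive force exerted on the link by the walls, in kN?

Unrestrained expansion: δ_free = αΔT L = 10.2×10⁻⁶ × 36 × 310 = 0.1138 mm.
This exceeds the 0.057 mm gap, so the wall pushes back. The portion of expansion that must be recovered elastically is δ_free − gap = 0.1138 − 0.057 = 0.05683 mm.
So σ = E(δ_free − g)/L = 102×10³ × 0.05683/310 = 18.7 MPa.
P = σA = 18.7 × 2950 = 55.16 kN.

P ≈ 55.2 kN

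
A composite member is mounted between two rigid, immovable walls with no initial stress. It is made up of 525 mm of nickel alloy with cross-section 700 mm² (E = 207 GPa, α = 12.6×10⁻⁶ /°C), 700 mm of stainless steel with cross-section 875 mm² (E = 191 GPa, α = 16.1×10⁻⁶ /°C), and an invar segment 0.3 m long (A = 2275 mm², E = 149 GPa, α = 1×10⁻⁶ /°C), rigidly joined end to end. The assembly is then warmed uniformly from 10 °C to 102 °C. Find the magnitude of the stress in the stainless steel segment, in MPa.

Free thermal expansion of the whole bar: Σ αᵢΔT Lᵢ = 12.6×10⁻⁶×92×525 + 16.1×10⁻⁶×92×700 + 1×10⁻⁶×92×300 = 1.673 mm.
The rigid supports impose zero overall length change; the single axial force P common to all segments must satisfy P Σ Lᵢ/(AᵢEᵢ) = δ_free.
Σ Lᵢ/(AᵢEᵢ) = 525/(700×207×10³) + 700/(875×191×10³) + 300/(2275×149×10³) = 8.697×10⁻⁶ mm/N.
P = 1.673 / 8.697×10⁻⁶ = 192400 N = 192.4 kN, compressive.
σ_{stainless steel} = P / A = 192400 / 875 = 219.9 MPa.

σ ≈ 220 MPa (compressive)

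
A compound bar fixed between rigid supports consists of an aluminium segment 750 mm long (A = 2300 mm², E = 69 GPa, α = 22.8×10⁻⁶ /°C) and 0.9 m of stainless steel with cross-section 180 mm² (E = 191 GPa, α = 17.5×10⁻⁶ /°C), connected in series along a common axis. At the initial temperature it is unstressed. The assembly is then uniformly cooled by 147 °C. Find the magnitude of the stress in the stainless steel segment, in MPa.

Free thermal contraction of the whole bar: Σ αᵢΔT Lᵢ = 22.8×10⁻⁶×147×750 + 17.5×10⁻⁶×147×900 = 4.829 mm.
The rigid supports impose zero overall length change; the single axial force P common to all segments must satisfy P Σ Lᵢ/(AᵢEᵢ) = δ_free.
Σ Lᵢ/(AᵢEᵢ) = 750/(2300×69×10³) + 900/(180×191×10³) = 3.09×10⁻⁵ mm/N.
So P = 4.829 / 3.09×10⁻⁵ = 156.3 kN, tensile.
σ_{stainless steel} = P / A = 156300 / 180 = 868.1 MPa.

σ ≈ 868 MPa (tensile)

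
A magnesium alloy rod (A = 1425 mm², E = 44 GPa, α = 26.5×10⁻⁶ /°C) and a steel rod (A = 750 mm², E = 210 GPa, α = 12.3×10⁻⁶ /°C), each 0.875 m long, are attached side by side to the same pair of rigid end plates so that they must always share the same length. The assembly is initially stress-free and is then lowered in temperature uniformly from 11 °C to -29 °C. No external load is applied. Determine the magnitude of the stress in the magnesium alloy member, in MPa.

σ ≈ 17.9 MPa (tensile)

Both members must finish at the same length. With the larger α, the magnesium alloy tends to over-contract; the plates restrain it, putting the magnesium alloy in tension and the steel in compression. With no external load the two internal forces are equal and opposite, magnitude P.
Setting the final lengths equal and cancelling L: (α₁ − α₂)ΔT = P/(A₁E₁) + P/(A₂E₂).
|α₁ − α₂|·ΔT = 14.2×10⁻⁶ × 40 = 0.000568.
1/(A₁E₁) + 1/(A₂E₂) = 1/(1425×44×10³) + 1/(750×210×10³) = 2.23×10⁻⁸ N⁻¹.
So P = 0.000568 / 2.23×10⁻⁸ = 25.47 kN.
σ_{magnesium alloy} = P/A₁ = 25470/1425 = 17.88 MPa, tensile.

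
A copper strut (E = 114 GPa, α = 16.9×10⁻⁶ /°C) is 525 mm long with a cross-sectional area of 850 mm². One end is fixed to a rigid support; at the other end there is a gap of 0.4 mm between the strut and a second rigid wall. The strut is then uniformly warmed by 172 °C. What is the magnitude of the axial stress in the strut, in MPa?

Unrestrained expansion: δ_free = αΔT L = 16.9×10⁻⁶ × 172 × 525 = 1.526 mm.
This exceeds the 0.4 mm gap, so the wall pushes back. The portion of expansion that must be recovered elastically is δ_free − gap = 1.526 − 0.4 = 1.126 mm.
That suppressed elongation corresponds to σ = E·Δ/L = 114×10³ × 1.126/525 = 244.5 MPa.

σ ≈ 245 MPa (compressive)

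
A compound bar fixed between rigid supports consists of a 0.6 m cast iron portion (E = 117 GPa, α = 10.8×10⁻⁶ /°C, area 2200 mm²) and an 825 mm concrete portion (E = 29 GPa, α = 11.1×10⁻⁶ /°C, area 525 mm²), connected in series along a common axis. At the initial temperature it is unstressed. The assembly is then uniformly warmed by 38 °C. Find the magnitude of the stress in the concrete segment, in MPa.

σ ≈ 20 MPa (compressive)

With the walls removed the bar would change length by δ_free = Σ αᵢΔT Lᵢ = 10.8×10⁻⁶×38×600 + 11.1×10⁻⁶×38×825 = 0.5942 mm.
The walls prevent any net length change, so an axial force P (same in every segment) develops. Compatibility: P · Σ Lᵢ/(AᵢEᵢ) = δ_free.
The series flexibility is Σ Lᵢ/(AᵢEᵢ) = 600/(2200×117×10³) + 825/(525×29×10³) = 5.652×10⁻⁵ mm/N.
So P = 0.5942 / 5.652×10⁻⁵ = 10.51 kN, compressive.
σ_{concrete} = P / A = 10510 / 525 = 20.03 MPa.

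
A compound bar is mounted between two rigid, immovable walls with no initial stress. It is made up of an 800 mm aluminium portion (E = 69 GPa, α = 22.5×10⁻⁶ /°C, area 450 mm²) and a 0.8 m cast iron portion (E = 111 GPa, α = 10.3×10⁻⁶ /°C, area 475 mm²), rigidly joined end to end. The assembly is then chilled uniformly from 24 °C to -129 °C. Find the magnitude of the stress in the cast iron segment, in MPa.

σ ≈ 206 MPa (tensile)

Free thermal contraction of the whole bar: Σ αᵢΔT Lᵢ = 22.5×10⁻⁶×153×800 + 10.3×10⁻⁶×153×800 = 4.015 mm.
Since the ends are fixed, an axial force P builds up, equal in every segment, with P · Σ Lᵢ/(AᵢEᵢ) = δ_free.
The series flexibility is Σ Lᵢ/(AᵢEᵢ) = 800/(450×69×10³) + 800/(475×111×10³) = 4.094×10⁻⁵ mm/N.
So P = 4.015 / 4.094×10⁻⁵ = 98.07 kN, tensile.
σ_{cast iron} = P / A = 98070 / 475 = 206.5 MPa.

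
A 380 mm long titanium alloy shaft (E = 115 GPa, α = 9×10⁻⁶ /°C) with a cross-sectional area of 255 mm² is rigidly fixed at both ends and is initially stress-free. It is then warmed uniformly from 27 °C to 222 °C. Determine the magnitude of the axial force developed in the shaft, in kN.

P ≈ 51.5 kN (compressive)

Full restraint means ε = 0, so the stress is σ = EαΔT = 115×10³ × 9×10⁻⁶ × 195 = 201.8 MPa.
P = AEαΔT = 255 × 115×10³ × 9×10⁻⁶ × 195 = 51.47 kN (compressive).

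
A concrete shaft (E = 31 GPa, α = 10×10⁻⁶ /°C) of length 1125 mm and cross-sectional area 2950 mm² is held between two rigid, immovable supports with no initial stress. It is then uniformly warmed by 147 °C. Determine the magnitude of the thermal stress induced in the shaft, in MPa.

With length fixed, the mechanical strain must cancel the thermal strain αΔT = 10×10⁻⁶ × 147 = 1470×10⁻⁶.
Hence σ = E·αΔT = 31×10³ × 1470×10⁻⁶ = 45.57 MPa, compressive.

σ ≈ 45.6 MPa (compressive)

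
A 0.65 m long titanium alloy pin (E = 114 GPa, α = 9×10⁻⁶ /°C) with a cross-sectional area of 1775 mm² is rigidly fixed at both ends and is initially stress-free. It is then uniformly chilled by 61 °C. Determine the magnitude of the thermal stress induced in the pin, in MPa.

σ ≈ 62.6 MPa (tensile)

The supports are rigid, so the total axial strain is zero. The restrained thermal strain is ε = αΔT = 9×10⁻⁶ × 61 = 549×10⁻⁶.
σ = EαΔT = 114×10³ × 9×10⁻⁶ × 61 = 62.59 MPa (tensile; the pin is trying to contract).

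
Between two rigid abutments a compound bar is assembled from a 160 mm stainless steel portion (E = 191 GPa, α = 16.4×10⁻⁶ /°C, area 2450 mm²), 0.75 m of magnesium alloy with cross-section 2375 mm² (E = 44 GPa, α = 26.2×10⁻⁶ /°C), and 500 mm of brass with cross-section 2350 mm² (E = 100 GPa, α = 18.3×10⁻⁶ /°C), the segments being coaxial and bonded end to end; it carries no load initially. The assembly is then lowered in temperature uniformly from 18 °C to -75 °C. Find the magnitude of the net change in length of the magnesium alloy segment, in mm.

If the supports were absent, the total length change would be Σ αᵢΔT Lᵢ = 16.4×10⁻⁶×93×160 + 26.2×10⁻⁶×93×750 + 18.3×10⁻⁶×93×500 = 2.922 mm.
The walls prevent any net length change, so an axial force P (same in every segment) develops. Compatibility: P · Σ Lᵢ/(AᵢEᵢ) = δ_free.
Σ Lᵢ/(AᵢEᵢ) = 160/(2450×191×10³) + 750/(2375×44×10³) + 500/(2350×100×10³) = 9.647×10⁻⁶ mm/N.
P = 2.922 / 9.647×10⁻⁶ = 302900 N = 302.9 kN, tensile.
For the magnesium alloy segment, free thermal change = 26.2×10⁻⁶×93×750 = 1.827 mm and elastic change from P = 302900×750/(2375×44×10³) = 2.174 mm; these oppose, so the net change is 0.347 mm (segment lengthens).

|ΔL| ≈ 0.347 mm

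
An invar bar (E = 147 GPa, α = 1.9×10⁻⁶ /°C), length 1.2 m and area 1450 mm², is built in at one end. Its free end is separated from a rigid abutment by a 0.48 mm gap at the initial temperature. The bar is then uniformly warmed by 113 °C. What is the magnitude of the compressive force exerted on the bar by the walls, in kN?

P ≈ 0 kN

If the wall were absent the bar would grow by αΔT L = 1.9×10⁻⁶ × 113 × 1200 = 0.2576 mm.
This is smaller than the 0.48 mm clearance, so the bar expands freely without reaching the stop — the stress is zero.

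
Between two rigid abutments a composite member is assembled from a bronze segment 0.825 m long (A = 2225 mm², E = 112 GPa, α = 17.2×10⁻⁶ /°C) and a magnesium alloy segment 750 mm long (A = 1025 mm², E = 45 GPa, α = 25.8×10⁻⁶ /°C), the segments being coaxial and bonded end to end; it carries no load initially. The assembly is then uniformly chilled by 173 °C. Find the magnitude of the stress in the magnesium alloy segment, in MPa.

With the walls removed the bar would change length by δ_free = Σ αᵢΔT Lᵢ = 17.2×10⁻⁶×173×825 + 25.8×10⁻⁶×173×750 = 5.802 mm.
The walls prevent any net length change, so an axial force P (same in every segment) develops. Compatibility: P · Σ Lᵢ/(AᵢEᵢ) = δ_free.
Σ Lᵢ/(AᵢEᵢ) = 825/(2225×112×10³) + 750/(1025×45×10³) = 1.957×10⁻⁵ mm/N.
P = 5.802 / 1.957×10⁻⁵ = 296500 N = 296.5 kN, tensile.
σ_{magnesium alloy} = P / A = 296500 / 1025 = 289.3 MPa.

σ ≈ 289 MPa (tensile)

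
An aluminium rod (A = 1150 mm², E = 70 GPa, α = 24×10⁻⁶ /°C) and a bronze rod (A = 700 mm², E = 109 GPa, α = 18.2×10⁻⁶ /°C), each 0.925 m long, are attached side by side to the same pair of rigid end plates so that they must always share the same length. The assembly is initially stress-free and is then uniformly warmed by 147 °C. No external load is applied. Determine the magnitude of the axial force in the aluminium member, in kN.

Both members must finish at the same length. With the larger α, the aluminium tends to over-expand; the plates restrain it, putting the aluminium in compression and the bronze in tension. With no external load the two internal forces are equal and opposite, magnitude P.
Equating the net (thermal + elastic) strains gives |α₁ − α₂|·ΔT = P·[1/(A₁E₁) + 1/(A₂E₂)].
|α₁ − α₂|·ΔT = 5.8×10⁻⁶ × 147 = 0.0008526.
1/(A₁E₁) + 1/(A₂E₂) = 1/(1150×70×10³) + 1/(700×109×10³) = 2.553×10⁻⁸ N⁻¹.
So P = 0.0008526 / 2.553×10⁻⁸ = 33.4 kN.

P ≈ 33.4 kN (compressive in the aluminium)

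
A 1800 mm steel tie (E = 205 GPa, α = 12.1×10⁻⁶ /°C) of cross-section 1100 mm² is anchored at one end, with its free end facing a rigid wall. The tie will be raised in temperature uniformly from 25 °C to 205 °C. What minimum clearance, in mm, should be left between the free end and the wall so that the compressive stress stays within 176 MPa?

With no wall the tie would lengthen by αΔT L = 12.1×10⁻⁶ × 180 × 1800 = 3.92 mm.
At the allowable stress the elastic shortening the wall may impose is σL/E = 176 × 1800 / (205×10³) = 1.545 mm.
The gap must absorb the remainder: g_min = 3.92 − 1.545 = 2.375 mm.

g ≈ 2.38 mm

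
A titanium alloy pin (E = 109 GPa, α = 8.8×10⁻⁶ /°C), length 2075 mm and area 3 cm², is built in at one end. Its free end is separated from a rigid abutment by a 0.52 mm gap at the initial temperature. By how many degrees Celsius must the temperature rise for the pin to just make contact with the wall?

The gap closes when αΔT L = 0.52 mm, since the pin is still unstressed at that instant.
ΔT = 0.52 / (8.8×10⁻⁶ × 2075) = 28.48 °C.

ΔT ≈ 28.5 °C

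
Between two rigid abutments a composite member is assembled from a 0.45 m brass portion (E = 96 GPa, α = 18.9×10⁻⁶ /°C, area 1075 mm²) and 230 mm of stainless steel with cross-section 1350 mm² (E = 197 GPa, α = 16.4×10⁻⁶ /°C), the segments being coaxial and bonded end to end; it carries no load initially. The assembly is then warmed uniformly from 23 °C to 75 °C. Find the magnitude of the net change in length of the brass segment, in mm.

If the supports were absent, the total length change would be Σ αᵢΔT Lᵢ = 18.9×10⁻⁶×52×450 + 16.4×10⁻⁶×52×230 = 0.6384 mm.
Since the ends are fixed, an axial force P builds up, equal in every segment, with P · Σ Lᵢ/(AᵢEᵢ) = δ_free.
Σ Lᵢ/(AᵢEᵢ) = 450/(1075×96×10³) + 230/(1350×197×10³) = 5.225×10⁻⁶ mm/N.
So P = 0.6384 / 5.225×10⁻⁶ = 122.2 kN, compressive.
For the brass segment, free thermal change = 18.9×10⁻⁶×52×450 = 0.4423 mm and elastic change from P = 122200×450/(1075×96×10³) = 0.5327 mm; these oppose, so the net change is 0.0905 mm (segment shortens).

|ΔL| ≈ 0.0905 mm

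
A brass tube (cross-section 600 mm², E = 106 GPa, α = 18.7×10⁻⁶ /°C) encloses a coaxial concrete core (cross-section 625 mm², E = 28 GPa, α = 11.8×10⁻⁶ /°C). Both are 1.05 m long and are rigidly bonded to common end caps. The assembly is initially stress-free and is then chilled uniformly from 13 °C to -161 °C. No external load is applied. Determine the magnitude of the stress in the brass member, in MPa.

σ ≈ 27.5 MPa (tensile)

Both members must finish at the same length. With the larger α, the brass tends to over-contract; the plates restrain it, putting the brass in tension and the concrete in compression. With no external load the two internal forces are equal and opposite, magnitude P.
Setting the final lengths equal and cancelling L: (α₁ − α₂)ΔT = P/(A₁E₁) + P/(A₂E₂).
|α₁ − α₂|·ΔT = 6.9×10⁻⁶ × 174 = 0.001201.
1/(A₁E₁) + 1/(A₂E₂) = 1/(600×106×10³) + 1/(625×28×10³) = 7.287×10⁻⁸ N⁻¹.
P = 0.001201 / 7.287×10⁻⁸ = 16480 N = 16.48 kN.
σ_{brass} = P/A₁ = 16480/600 = 27.46 MPa, tensile.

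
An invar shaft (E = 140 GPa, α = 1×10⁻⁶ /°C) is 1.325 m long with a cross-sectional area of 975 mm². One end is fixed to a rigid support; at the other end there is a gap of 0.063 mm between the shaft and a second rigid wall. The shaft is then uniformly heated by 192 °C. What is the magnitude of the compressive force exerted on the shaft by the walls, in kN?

P ≈ 19.7 kN

If the wall were absent the shaft would grow by αΔT L = 1×10⁻⁶ × 192 × 1325 = 0.2544 mm.
This exceeds the 0.063 mm gap, so the wall pushes back. The portion of expansion that must be recovered elastically is δ_free − gap = 0.2544 − 0.063 = 0.1914 mm.
That suppressed elongation corresponds to σ = E·Δ/L = 140×10³ × 0.1914/1325 = 20.22 MPa.
Force on the wall = σA = 20.22 × 975 mm² = 19.72 kN.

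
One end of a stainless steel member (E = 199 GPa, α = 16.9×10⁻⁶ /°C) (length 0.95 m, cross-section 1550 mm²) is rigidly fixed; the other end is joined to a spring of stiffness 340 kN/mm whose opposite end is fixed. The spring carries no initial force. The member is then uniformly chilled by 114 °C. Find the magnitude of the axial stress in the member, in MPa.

σ ≈ 196 MPa (tensile)

The unrestrained thermal change is αΔT L = 16.9×10⁻⁶ × 114 × 950 = 1.83 mm.
With a force P in the spring, the elastic change of the member is PL/(AE) and that of the spring is P/k; compatibility requires their sum to equal δ_free.
P [ L/(AE) + 1/k ] = δ_free → P [ 950/(1550×199×10³) + 1/(340×10³) ] = 1.83.
P = 1.83 / 6.021×10⁻⁶ = 304000 N.
σ = P/A = 304000/1550 = 196.1 MPa.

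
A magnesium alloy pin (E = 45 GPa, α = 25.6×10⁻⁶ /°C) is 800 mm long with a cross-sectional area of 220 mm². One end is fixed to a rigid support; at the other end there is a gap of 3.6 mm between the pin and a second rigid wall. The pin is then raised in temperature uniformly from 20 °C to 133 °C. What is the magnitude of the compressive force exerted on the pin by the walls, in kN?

Unrestrained expansion: δ_free = αΔT L = 25.6×10⁻⁶ × 113 × 800 = 2.314 mm.
This is smaller than the 3.6 mm clearance, so the pin expands freely without reaching the stop — the stress is zero.

P ≈ 0 kN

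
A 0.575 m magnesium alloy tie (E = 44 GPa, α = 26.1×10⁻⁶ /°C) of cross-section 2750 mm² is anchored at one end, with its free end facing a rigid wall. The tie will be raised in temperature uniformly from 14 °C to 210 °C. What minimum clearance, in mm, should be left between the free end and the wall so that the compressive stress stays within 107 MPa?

g ≈ 1.54 mm

With no wall the tie would lengthen by αΔT L = 26.1×10⁻⁶ × 196 × 575 = 2.941 mm.
At the allowable stress the elastic shortening the wall may impose is σL/E = 107 × 575 / (44×10³) = 1.398 mm.
The gap must absorb the remainder: g_min = 2.941 − 1.398 = 1.543 mm.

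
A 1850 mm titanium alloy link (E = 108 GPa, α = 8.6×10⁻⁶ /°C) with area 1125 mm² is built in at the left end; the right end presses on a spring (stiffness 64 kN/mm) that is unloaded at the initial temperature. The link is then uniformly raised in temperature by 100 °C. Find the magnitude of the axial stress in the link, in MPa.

The unrestrained thermal change is αΔT L = 8.6×10⁻⁶ × 100 × 1850 = 1.591 mm.
Let P be the compressive force at the spring. The link shortens elastically by PL/(AE) and the spring compresses by P/k; together these equal δ_free.
So P = δ_free / [L/(AE) + 1/k] = 1.591 / [ 1850/(1125×108×10³) + 1/(64×10³) ].
P = 1.591 / 3.085×10⁻⁵ = 51570 N.
σ = P/A = 51570/1125 = 45.84 MPa.

σ ≈ 45.8 MPa (compressive)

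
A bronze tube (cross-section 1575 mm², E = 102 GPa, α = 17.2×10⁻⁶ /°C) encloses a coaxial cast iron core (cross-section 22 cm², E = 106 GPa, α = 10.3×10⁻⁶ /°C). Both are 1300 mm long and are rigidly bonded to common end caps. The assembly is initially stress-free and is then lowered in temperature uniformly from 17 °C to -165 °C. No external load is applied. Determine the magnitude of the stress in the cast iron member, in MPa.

Equilibrium of a rigid end plate with no external load gives equal and opposite internal forces ±P in the two members. Since α_{bronze} > α_{cast iron}, cooling drives the bronze into tension and the cast iron into compression.
Compatibility of the two members (thermal + elastic change equal): (α₁ − α₂)ΔT = P·[1/(A₁E₁) + 1/(A₂E₂)].
|α₁ − α₂|·ΔT = 6.9×10⁻⁶ × 182 = 0.001256.
1/(A₁E₁) + 1/(A₂E₂) = 1/(1575×102×10³) + 1/(2200×106×10³) = 1.051×10⁻⁸ N⁻¹.
P = 0.001256 / 1.051×10⁻⁸ = 119500 N = 119.5 kN.
σ_{cast iron} = P/A₂ = 119500/2200 = 54.3 MPa, compressive.

σ ≈ 54.3 MPa (compressive)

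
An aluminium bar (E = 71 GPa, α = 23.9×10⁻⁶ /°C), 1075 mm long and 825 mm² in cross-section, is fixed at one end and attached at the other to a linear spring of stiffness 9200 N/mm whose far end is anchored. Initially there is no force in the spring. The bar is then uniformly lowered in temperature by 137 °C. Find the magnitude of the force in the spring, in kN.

Free thermal contraction: δ_free = αΔT L = 23.9×10⁻⁶ × 137 × 1075 = 3.52 mm.
Let P be the tensile force in the spring. The bar extends elastically by PL/(AE) and the spring stretches by P/k; together these equal δ_free.
P [ L/(AE) + 1/k ] = δ_free → P [ 1075/(825×71×10³) + 1/(9200) ] = 3.52.
P = 3.52 / 0.000127 = 27710 N.

P ≈ 27.7 kN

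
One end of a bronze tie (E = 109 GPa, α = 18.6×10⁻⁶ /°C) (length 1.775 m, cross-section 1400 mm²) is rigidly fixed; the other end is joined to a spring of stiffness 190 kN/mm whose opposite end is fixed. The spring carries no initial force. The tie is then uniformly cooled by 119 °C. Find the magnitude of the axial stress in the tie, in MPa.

Free thermal contraction: δ_free = αΔT L = 18.6×10⁻⁶ × 119 × 1775 = 3.929 mm.
With a force P in the spring, the elastic change of the tie is PL/(AE) and that of the spring is P/k; compatibility requires their sum to equal δ_free.
So P = δ_free / [L/(AE) + 1/k] = 3.929 / [ 1775/(1400×109×10³) + 1/(190×10³) ].
P = 3.929 / 1.689×10⁻⁵ = 232500 N.
σ = P/A = 232500/1400 = 166.1 MPa.

σ ≈ 166 MPa (tensile)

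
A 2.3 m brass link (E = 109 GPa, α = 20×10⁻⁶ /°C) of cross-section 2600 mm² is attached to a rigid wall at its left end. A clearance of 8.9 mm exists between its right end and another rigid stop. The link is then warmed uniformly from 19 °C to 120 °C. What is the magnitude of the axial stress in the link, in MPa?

Free thermal elongation = αΔT L = 20×10⁻⁶ × 101 × 2300 = 4.646 mm.
This is smaller than the 8.9 mm clearance, so the link expands freely without reaching the stop — the stress is zero.

σ ≈ 0 MPa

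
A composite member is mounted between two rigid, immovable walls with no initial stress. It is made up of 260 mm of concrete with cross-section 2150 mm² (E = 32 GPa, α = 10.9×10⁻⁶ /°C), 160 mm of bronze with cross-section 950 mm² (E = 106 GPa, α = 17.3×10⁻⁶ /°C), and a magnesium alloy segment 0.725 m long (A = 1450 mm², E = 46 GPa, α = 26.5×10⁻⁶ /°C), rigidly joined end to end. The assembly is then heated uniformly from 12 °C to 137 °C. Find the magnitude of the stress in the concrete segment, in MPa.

Free thermal expansion of the whole bar: Σ αᵢΔT Lᵢ = 10.9×10⁻⁶×125×260 + 17.3×10⁻⁶×125×160 + 26.5×10⁻⁶×125×725 = 3.102 mm.
The walls prevent any net length change, so an axial force P (same in every segment) develops. Compatibility: P · Σ Lᵢ/(AᵢEᵢ) = δ_free.
The series flexibility is Σ Lᵢ/(AᵢEᵢ) = 260/(2150×32×10³) + 160/(950×106×10³) + 725/(1450×46×10³) = 1.624×10⁻⁵ mm/N.
Hence P = δ_free / Σ(L/AE) = 3.102/1.624×10⁻⁵ = 191 kN (compressive).
σ_{concrete} = P / A = 191000 / 2150 = 88.85 MPa.

σ ≈ 88.9 MPa (compressive)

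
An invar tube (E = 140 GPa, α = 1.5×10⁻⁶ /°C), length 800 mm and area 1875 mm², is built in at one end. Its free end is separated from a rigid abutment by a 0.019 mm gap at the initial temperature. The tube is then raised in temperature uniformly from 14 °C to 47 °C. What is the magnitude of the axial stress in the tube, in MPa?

σ ≈ 3.61 MPa (compressive)

Free thermal elongation = αΔT L = 1.5×10⁻⁶ × 33 × 800 = 0.0396 mm.
The gap closes (δ_free > 0.019 mm) and the wall then resists a further 0.0396 − 0.019 = 0.0206 mm of expansion.
So σ = E(δ_free − g)/L = 140×10³ × 0.0206/800 = 3.605 MPa.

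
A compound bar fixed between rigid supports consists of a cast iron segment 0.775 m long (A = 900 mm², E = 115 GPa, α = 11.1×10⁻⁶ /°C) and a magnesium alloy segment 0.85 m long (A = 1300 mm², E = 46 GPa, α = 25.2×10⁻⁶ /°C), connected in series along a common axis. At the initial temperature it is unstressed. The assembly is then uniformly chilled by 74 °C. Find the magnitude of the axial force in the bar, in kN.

P ≈ 102 kN (tensile)

Free thermal contraction of the whole bar: Σ αᵢΔT Lᵢ = 11.1×10⁻⁶×74×775 + 25.2×10⁻⁶×74×850 = 2.222 mm.
Since the ends are fixed, an axial force P builds up, equal in every segment, with P · Σ Lᵢ/(AᵢEᵢ) = δ_free.
Σ Lᵢ/(AᵢEᵢ) = 775/(900×115×10³) + 850/(1300×46×10³) = 2.17×10⁻⁵ mm/N.
Hence P = δ_free / Σ(L/AE) = 2.222/2.17×10⁻⁵ = 102.4 kN (tensile).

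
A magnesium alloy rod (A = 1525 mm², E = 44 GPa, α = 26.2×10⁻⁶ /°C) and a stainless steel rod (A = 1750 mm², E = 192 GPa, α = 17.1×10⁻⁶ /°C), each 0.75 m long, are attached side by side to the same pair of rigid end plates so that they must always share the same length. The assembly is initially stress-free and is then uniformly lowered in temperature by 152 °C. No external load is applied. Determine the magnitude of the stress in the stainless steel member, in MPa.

σ ≈ 44.2 MPa (compressive)

The magnesium alloy has the larger α, so on cooling it would change length more than the stainless steel if both were free. The rigid plates force a common final length, so the magnesium alloy is put into tension and the stainless steel into compression, with equal and opposite forces P (no external load).
Equating the net (thermal + elastic) strains gives |α₁ − α₂|·ΔT = P·[1/(A₁E₁) + 1/(A₂E₂)].
|α₁ − α₂|·ΔT = 9.1×10⁻⁶ × 152 = 0.001383.
1/(A₁E₁) + 1/(A₂E₂) = 1/(1525×44×10³) + 1/(1750×192×10³) = 1.788×10⁻⁸ N⁻¹.
So P = 0.001383 / 1.788×10⁻⁸ = 77.36 kN.
σ_{stainless steel} = P/A₂ = 77360/1750 = 44.21 MPa, compressive.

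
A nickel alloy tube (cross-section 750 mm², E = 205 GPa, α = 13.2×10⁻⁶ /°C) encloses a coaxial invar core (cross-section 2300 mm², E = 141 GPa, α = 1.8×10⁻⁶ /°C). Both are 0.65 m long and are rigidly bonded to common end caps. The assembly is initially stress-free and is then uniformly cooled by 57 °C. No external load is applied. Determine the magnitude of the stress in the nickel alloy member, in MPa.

Equilibrium of a rigid end plate with no external load gives equal and opposite internal forces ±P in the two members. Since α_{nickel alloy} > α_{invar}, cooling drives the nickel alloy into tension and the invar into compression.
Equating the net (thermal + elastic) strains gives |α₁ − α₂|·ΔT = P·[1/(A₁E₁) + 1/(A₂E₂)].
|α₁ − α₂|·ΔT = 11.4×10⁻⁶ × 57 = 0.0006498.
1/(A₁E₁) + 1/(A₂E₂) = 1/(750×205×10³) + 1/(2300×141×10³) = 9.588×10⁻⁹ N⁻¹.
P = 0.0006498 / 9.588×10⁻⁹ = 67770 N = 67.77 kN.
σ_{nickel alloy} = P/A₁ = 67770/750 = 90.37 MPa, tensile.

σ ≈ 90.4 MPa (tensile)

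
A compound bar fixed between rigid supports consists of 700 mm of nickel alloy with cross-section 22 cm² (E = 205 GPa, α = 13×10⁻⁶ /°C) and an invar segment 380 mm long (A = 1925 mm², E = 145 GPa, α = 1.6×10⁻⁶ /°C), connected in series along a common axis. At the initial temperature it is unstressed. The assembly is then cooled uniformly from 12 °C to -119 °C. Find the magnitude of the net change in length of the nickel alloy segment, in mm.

Free thermal contraction of the whole bar: Σ αᵢΔT Lᵢ = 13×10⁻⁶×131×700 + 1.6×10⁻⁶×131×380 = 1.272 mm.
The walls prevent any net length change, so an axial force P (same in every segment) develops. Compatibility: P · Σ Lᵢ/(AᵢEᵢ) = δ_free.
The series flexibility is Σ Lᵢ/(AᵢEᵢ) = 700/(2200×205×10³) + 380/(1925×145×10³) = 2.914×10⁻⁶ mm/N.
Hence P = δ_free / Σ(L/AE) = 1.272/2.914×10⁻⁶ = 436.5 kN (tensile).
For the nickel alloy segment, free thermal change = 13×10⁻⁶×131×700 = 1.192 mm and elastic change from P = 436500×700/(2200×205×10³) = 0.6775 mm; these oppose, so the net change is 0.515 mm (segment shortens).

|ΔL| ≈ 0.515 mm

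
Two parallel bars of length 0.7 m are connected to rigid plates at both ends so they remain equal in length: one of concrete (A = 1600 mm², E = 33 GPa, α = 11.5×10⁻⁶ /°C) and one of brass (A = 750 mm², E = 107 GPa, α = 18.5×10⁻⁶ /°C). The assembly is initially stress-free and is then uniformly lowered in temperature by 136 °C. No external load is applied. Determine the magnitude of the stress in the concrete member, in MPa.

The brass has the larger α, so on cooling it would change length more than the concrete if both were free. The rigid plates force a common final length, so the brass is put into tension and the concrete into compression, with equal and opposite forces P (no external load).
Equating the net (thermal + elastic) strains gives |α₁ − α₂|·ΔT = P·[1/(A₁E₁) + 1/(A₂E₂)].
|α₁ − α₂|·ΔT = 7×10⁻⁶ × 136 = 0.000952.
1/(A₁E₁) + 1/(A₂E₂) = 1/(1600×33×10³) + 1/(750×107×10³) = 3.14×10⁻⁸ N⁻¹.
So P = 0.000952 / 3.14×10⁻⁸ = 30.32 kN.
σ_{concrete} = P/A₁ = 30320/1600 = 18.95 MPa, compressive.

σ ≈ 18.9 MPa (compressive)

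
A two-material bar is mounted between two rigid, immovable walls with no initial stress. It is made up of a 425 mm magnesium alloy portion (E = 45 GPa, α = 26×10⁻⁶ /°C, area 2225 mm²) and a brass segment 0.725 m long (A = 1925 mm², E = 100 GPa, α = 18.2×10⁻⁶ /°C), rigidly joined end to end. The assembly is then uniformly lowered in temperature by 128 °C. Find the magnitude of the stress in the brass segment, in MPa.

Free thermal contraction of the whole bar: Σ αᵢΔT Lᵢ = 26×10⁻⁶×128×425 + 18.2×10⁻⁶×128×725 = 3.103 mm.
The walls prevent any net length change, so an axial force P (same in every segment) develops. Compatibility: P · Σ Lᵢ/(AᵢEᵢ) = δ_free.
The series flexibility is Σ Lᵢ/(AᵢEᵢ) = 425/(2225×45×10³) + 725/(1925×100×10³) = 8.011×10⁻⁶ mm/N.
So P = 3.103 / 8.011×10⁻⁶ = 387.4 kN, tensile.
σ_{brass} = P / A = 387400 / 1925 = 201.2 MPa.

σ ≈ 201 MPa (tensile)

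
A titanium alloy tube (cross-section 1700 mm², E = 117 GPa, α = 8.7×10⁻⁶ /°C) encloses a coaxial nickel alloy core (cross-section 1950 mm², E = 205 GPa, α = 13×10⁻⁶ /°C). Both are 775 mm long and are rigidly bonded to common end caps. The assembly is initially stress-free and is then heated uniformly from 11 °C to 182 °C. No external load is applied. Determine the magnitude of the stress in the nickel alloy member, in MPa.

σ ≈ 50.1 MPa (compressive)

Equilibrium of a rigid end plate with no external load gives equal and opposite internal forces ±P in the two members. Since α_{nickel alloy} > α_{titanium alloy}, heating drives the nickel alloy into compression and the titanium alloy into tension.
Equating the net (thermal + elastic) strains gives |α₁ − α₂|·ΔT = P·[1/(A₁E₁) + 1/(A₂E₂)].
|α₁ − α₂|·ΔT = 4.3×10⁻⁶ × 171 = 0.0007353.
1/(A₁E₁) + 1/(A₂E₂) = 1/(1700×117×10³) + 1/(1950×205×10³) = 7.529×10⁻⁹ N⁻¹.
P = 0.0007353 / 7.529×10⁻⁹ = 97660 N = 97.66 kN.
σ_{nickel alloy} = P/A₂ = 97660/1950 = 50.08 MPa, compressive.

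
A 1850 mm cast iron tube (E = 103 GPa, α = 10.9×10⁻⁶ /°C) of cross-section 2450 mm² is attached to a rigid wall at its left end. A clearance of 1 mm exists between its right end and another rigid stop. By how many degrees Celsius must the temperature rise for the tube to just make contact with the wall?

The gap closes when αΔT L = 1 mm, since the tube is still unstressed at that instant.
So ΔT = g/(αL) = 1/(10.9×10⁻⁶ × 1850) = 49.59 °C.

ΔT ≈ 49.6 °C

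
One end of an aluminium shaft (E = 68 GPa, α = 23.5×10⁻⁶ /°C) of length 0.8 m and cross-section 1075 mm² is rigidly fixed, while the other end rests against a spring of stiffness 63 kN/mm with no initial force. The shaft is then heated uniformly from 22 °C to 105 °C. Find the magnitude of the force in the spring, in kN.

P ≈ 58.2 kN

The unrestrained thermal change is αΔT L = 23.5×10⁻⁶ × 83 × 800 = 1.56 mm.
Let P be the compressive force at the spring. The shaft shortens elastically by PL/(AE) and the spring compresses by P/k; together these equal δ_free.
P [ L/(AE) + 1/k ] = δ_free → P [ 800/(1075×68×10³) + 1/(63×10³) ] = 1.56.
P = 1.56 / 2.682×10⁻⁵ = 58190 N.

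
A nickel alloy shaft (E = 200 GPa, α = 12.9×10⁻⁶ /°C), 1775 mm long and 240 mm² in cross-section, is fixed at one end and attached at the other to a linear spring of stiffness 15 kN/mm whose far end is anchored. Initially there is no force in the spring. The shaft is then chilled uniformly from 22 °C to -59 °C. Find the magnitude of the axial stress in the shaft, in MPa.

Free thermal contraction: δ_free = αΔT L = 12.9×10⁻⁶ × 81 × 1775 = 1.855 mm.
Let P be the tensile force in the spring. The shaft extends elastically by PL/(AE) and the spring stretches by P/k; together these equal δ_free.
So P = δ_free / [L/(AE) + 1/k] = 1.855 / [ 1775/(240×200×10³) + 1/(15×10³) ].
P = 1.855 / 0.0001036 = 17890 N.
σ = P/A = 17890/240 = 74.56 MPa.

σ ≈ 74.6 MPa (tensile)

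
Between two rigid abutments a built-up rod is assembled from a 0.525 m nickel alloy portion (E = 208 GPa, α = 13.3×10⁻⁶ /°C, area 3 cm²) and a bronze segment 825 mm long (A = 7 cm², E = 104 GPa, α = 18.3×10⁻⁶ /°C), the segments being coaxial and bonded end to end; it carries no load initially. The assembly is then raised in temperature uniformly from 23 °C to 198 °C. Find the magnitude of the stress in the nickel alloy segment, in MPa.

With the walls removed the bar would change length by δ_free = Σ αᵢΔT Lᵢ = 13.3×10⁻⁶×175×525 + 18.3×10⁻⁶×175×825 = 3.864 mm.
The walls prevent any net length change, so an axial force P (same in every segment) develops. Compatibility: P · Σ Lᵢ/(AᵢEᵢ) = δ_free.
Σ Lᵢ/(AᵢEᵢ) = 525/(300×208×10³) + 825/(700×104×10³) = 1.975×10⁻⁵ mm/N.
P = 3.864 / 1.975×10⁻⁵ = 195700 N = 195.7 kN, compressive.
σ_{nickel alloy} = P / A = 195700 / 300 = 652.3 MPa.

σ ≈ 652 MPa (compressive)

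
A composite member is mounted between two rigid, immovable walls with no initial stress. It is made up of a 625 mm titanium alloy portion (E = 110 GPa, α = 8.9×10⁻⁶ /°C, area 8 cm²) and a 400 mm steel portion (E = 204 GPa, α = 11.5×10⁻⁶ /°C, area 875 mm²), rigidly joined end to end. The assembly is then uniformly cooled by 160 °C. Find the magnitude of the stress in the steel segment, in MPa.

Free thermal contraction of the whole bar: Σ αᵢΔT Lᵢ = 8.9×10⁻⁶×160×625 + 11.5×10⁻⁶×160×400 = 1.626 mm.
Since the ends are fixed, an axial force P builds up, equal in every segment, with P · Σ Lᵢ/(AᵢEᵢ) = δ_free.
Σ Lᵢ/(AᵢEᵢ) = 625/(800×110×10³) + 400/(875×204×10³) = 9.343×10⁻⁶ mm/N.
So P = 1.626 / 9.343×10⁻⁶ = 174 kN, tensile.
σ_{steel} = P / A = 174000 / 875 = 198.9 MPa.

σ ≈ 199 MPa (tensile)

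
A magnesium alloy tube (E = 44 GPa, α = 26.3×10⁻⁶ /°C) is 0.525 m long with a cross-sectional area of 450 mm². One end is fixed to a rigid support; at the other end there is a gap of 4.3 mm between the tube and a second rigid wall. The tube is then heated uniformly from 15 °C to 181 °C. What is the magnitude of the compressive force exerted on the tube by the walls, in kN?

P ≈ 0 kN

If the wall were absent the tube would grow by αΔT L = 26.3×10⁻⁶ × 166 × 525 = 2.292 mm.
Since δ_free = 2.29 mm is less than the 4.3 mm gap, the tube never touches the wall. No axial force develops.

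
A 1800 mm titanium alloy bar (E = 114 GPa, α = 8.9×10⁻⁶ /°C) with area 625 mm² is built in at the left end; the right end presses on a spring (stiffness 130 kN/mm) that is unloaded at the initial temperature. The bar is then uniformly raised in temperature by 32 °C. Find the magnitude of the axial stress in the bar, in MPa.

Free thermal expansion: δ_free = αΔT L = 8.9×10⁻⁶ × 32 × 1800 = 0.5126 mm.
Let P be the compressive force at the spring. The bar shortens elastically by PL/(AE) and the spring compresses by P/k; together these equal δ_free.
P [ L/(AE) + 1/k ] = δ_free → P [ 1800/(625×114×10³) + 1/(130×10³) ] = 0.5126.
P = 0.5126 / 3.296×10⁻⁵ = 15560 N.
σ = P/A = 15560/625 = 24.89 MPa.

σ ≈ 24.9 MPa (compressive)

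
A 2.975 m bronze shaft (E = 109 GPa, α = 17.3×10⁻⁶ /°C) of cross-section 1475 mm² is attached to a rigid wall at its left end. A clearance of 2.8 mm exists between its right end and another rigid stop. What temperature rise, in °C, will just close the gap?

Contact occurs when the free expansion equals the gap: αΔT L = 2.8 mm.
So ΔT = g/(αL) = 2.8/(17.3×10⁻⁶ × 2975) = 54.4 °C.

ΔT ≈ 54.4 °C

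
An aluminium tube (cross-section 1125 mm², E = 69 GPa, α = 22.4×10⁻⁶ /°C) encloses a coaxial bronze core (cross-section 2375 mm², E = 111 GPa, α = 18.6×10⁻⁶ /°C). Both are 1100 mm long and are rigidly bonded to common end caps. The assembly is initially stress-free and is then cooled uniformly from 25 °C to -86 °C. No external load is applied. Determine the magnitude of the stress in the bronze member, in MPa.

Both members must finish at the same length. With the larger α, the aluminium tends to over-contract; the plates restrain it, putting the aluminium in tension and the bronze in compression. With no external load the two internal forces are equal and opposite, magnitude P.
Equating the net (thermal + elastic) strains gives |α₁ − α₂|·ΔT = P·[1/(A₁E₁) + 1/(A₂E₂)].
|α₁ − α₂|·ΔT = 3.8×10⁻⁶ × 111 = 0.0004218.
1/(A₁E₁) + 1/(A₂E₂) = 1/(1125×69×10³) + 1/(2375×111×10³) = 1.668×10⁻⁸ N⁻¹.
P = 0.0004218 / 1.668×10⁻⁸ = 25290 N = 25.29 kN.
σ_{bronze} = P/A₂ = 25290/2375 = 10.65 MPa, compressive.

σ ≈ 10.7 MPa (compressive)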